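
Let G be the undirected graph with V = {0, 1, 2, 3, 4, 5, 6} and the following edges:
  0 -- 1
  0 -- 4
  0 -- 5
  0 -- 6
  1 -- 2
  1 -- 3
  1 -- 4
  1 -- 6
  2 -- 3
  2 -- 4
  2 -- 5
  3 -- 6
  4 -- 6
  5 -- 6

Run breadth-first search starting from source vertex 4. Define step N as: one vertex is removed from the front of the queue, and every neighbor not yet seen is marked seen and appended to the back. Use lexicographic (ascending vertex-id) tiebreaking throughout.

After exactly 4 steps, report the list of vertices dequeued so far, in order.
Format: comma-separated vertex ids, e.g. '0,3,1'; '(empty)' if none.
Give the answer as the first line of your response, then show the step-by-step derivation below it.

4,0,1,2

step 1: dequeue 4; queue=[0,1,2,6]; order=4
step 2: dequeue 0; queue=[1,2,6,5]; order=4,0
step 3: dequeue 1; queue=[2,6,5,3]; order=4,0,1
step 4: dequeue 2; queue=[6,5,3]; order=4,0,1,2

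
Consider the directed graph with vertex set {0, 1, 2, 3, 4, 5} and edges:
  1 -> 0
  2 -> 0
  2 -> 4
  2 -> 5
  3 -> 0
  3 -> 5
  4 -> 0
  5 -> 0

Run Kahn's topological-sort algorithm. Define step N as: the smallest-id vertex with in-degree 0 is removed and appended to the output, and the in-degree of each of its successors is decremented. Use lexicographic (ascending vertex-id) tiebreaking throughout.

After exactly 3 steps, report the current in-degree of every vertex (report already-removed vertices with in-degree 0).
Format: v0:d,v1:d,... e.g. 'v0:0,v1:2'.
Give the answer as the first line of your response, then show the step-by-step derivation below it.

v0:2,v1:0,v2:0,v3:0,v4:0,v5:0

step 1: output 1; order=[1]; indeg=(4,0,0,0,1,2)
step 2: output 2; order=[1,2]; indeg=(3,0,0,0,0,1)
step 3: output 3; order=[1,2,3]; indeg=(2,0,0,0,0,0)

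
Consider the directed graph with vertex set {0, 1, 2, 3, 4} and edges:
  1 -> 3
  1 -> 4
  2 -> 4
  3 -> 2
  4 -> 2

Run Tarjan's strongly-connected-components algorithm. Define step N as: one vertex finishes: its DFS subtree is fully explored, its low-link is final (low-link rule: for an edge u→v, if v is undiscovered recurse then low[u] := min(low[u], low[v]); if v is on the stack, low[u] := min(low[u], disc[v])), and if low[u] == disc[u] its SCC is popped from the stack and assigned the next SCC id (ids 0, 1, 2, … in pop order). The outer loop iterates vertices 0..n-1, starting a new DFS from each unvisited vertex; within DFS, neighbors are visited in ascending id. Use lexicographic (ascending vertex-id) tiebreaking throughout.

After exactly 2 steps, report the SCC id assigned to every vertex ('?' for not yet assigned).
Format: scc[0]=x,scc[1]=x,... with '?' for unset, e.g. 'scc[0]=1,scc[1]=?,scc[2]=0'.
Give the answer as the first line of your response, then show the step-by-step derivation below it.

scc[0]=0,scc[1]=?,scc[2]=?,scc[3]=?,scc[4]=?

step 1: low=(low[0]=0,low[1]=?,low[2]=?,low[3]=?,low[4]=?); scc=(scc[0]=0,scc[1]=?,scc[2]=?,scc[3]=?,scc[4]=?)
step 2: low=(low[0]=0,low[1]=1,low[2]=3,low[3]=2,low[4]=3); scc=(scc[0]=0,scc[1]=?,scc[2]=?,scc[3]=?,scc[4]=?)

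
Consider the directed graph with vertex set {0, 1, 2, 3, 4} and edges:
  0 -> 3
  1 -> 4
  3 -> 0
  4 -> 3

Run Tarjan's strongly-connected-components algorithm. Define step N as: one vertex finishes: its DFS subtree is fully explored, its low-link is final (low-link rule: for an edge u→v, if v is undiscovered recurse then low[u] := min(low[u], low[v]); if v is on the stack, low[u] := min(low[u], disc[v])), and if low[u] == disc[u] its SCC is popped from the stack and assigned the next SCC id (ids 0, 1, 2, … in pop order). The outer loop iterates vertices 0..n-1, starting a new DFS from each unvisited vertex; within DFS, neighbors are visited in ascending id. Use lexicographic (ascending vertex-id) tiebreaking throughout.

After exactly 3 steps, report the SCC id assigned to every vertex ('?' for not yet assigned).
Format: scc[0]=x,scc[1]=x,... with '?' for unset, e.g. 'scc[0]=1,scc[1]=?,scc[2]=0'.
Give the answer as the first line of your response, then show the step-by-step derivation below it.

scc[0]=0,scc[1]=?,scc[2]=?,scc[3]=0,scc[4]=1

step 1: low=(low[0]=0,low[1]=?,low[2]=?,low[3]=0,low[4]=?); scc=(scc[0]=?,scc[1]=?,scc[2]=?,scc[3]=?,scc[4]=?)
step 2: low=(low[0]=0,low[1]=?,low[2]=?,low[3]=0,low[4]=?); scc=(scc[0]=0,scc[1]=?,scc[2]=?,scc[3]=0,scc[4]=?)
step 3: low=(low[0]=0,low[1]=2,low[2]=?,low[3]=0,low[4]=3); scc=(scc[0]=0,scc[1]=?,scc[2]=?,scc[3]=0,scc[4]=1)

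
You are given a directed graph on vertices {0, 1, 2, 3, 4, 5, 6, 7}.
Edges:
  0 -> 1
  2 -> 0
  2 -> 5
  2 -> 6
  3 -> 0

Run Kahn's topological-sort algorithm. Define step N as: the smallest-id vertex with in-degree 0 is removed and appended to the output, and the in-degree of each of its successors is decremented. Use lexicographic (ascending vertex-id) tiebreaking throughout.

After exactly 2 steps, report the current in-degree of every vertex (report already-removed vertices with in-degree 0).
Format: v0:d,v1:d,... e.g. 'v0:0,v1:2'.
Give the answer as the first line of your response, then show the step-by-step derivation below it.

v0:0,v1:1,v2:0,v3:0,v4:0,v5:0,v6:0,v7:0

step 1: output 2; order=[2]; indeg=(1,1,0,0,0,0,0,0)
step 2: output 3; order=[2,3]; indeg=(0,1,0,0,0,0,0,0)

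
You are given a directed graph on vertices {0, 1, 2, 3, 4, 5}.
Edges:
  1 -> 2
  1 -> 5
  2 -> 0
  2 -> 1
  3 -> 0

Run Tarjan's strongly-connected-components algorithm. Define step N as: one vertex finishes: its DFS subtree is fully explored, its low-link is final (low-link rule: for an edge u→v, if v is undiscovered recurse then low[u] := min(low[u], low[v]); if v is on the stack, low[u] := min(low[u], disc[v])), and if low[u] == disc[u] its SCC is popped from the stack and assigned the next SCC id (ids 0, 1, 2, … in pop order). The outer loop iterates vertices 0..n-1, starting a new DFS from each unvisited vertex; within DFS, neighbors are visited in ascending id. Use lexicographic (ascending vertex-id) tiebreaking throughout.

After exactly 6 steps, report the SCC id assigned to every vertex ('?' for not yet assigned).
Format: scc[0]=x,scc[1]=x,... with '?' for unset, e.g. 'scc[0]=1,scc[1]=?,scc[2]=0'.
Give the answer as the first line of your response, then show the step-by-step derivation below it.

scc[0]=0,scc[1]=2,scc[2]=2,scc[3]=3,scc[4]=4,scc[5]=1

step 1: low=(low[0]=0,low[1]=?,low[2]=?,low[3]=?,low[4]=?,low[5]=?); scc=(scc[0]=0,scc[1]=?,scc[2]=?,scc[3]=?,scc[4]=?,scc[5]=?)
step 2: low=(low[0]=0,low[1]=1,low[2]=1,low[3]=?,low[4]=?,low[5]=?); scc=(scc[0]=0,scc[1]=?,scc[2]=?,scc[3]=?,scc[4]=?,scc[5]=?)
step 3: low=(low[0]=0,low[1]=1,low[2]=1,low[3]=?,low[4]=?,low[5]=3); scc=(scc[0]=0,scc[1]=?,scc[2]=?,scc[3]=?,scc[4]=?,scc[5]=1)
step 4: low=(low[0]=0,low[1]=1,low[2]=1,low[3]=?,low[4]=?,low[5]=3); scc=(scc[0]=0,scc[1]=2,scc[2]=2,scc[3]=?,scc[4]=?,scc[5]=1)
step 5: low=(low[0]=0,low[1]=1,low[2]=1,low[3]=4,low[4]=?,low[5]=3); scc=(scc[0]=0,scc[1]=2,scc[2]=2,scc[3]=3,scc[4]=?,scc[5]=1)
step 6: low=(low[0]=0,low[1]=1,low[2]=1,low[3]=4,low[4]=5,low[5]=3); scc=(scc[0]=0,scc[1]=2,scc[2]=2,scc[3]=3,scc[4]=4,scc[5]=1)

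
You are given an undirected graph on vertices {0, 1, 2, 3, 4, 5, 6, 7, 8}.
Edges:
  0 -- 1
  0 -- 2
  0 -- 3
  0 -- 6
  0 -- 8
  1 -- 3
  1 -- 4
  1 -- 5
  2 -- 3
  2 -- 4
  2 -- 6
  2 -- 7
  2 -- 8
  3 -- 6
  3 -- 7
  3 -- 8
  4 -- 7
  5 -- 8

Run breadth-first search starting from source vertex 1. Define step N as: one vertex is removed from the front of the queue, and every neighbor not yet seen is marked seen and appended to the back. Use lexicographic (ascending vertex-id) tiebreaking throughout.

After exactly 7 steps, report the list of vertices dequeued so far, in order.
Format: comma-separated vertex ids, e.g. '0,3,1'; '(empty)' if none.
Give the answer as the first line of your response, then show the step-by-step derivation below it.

1,0,3,4,5,2,6

step 1: dequeue 1; queue=[0,3,4,5]; order=1
step 2: dequeue 0; queue=[3,4,5,2,6,8]; order=1,0
step 3: dequeue 3; queue=[4,5,2,6,8,7]; order=1,0,3
step 4: dequeue 4; queue=[5,2,6,8,7]; order=1,0,3,4
step 5: dequeue 5; queue=[2,6,8,7]; order=1,0,3,4,5
step 6: dequeue 2; queue=[6,8,7]; order=1,0,3,4,5,2
step 7: dequeue 6; queue=[8,7]; order=1,0,3,4,5,2,6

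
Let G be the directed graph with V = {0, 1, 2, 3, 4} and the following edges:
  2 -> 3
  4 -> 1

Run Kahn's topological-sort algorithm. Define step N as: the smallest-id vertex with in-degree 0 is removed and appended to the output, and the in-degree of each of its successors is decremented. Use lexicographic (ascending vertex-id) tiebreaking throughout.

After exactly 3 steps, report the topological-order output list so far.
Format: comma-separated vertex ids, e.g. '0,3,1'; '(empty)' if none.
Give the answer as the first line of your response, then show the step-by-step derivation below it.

0,2,3

step 1: output 0; order=[0]; indeg=(0,1,0,1,0)
step 2: output 2; order=[0,2]; indeg=(0,1,0,0,0)
step 3: output 3; order=[0,2,3]; indeg=(0,1,0,0,0)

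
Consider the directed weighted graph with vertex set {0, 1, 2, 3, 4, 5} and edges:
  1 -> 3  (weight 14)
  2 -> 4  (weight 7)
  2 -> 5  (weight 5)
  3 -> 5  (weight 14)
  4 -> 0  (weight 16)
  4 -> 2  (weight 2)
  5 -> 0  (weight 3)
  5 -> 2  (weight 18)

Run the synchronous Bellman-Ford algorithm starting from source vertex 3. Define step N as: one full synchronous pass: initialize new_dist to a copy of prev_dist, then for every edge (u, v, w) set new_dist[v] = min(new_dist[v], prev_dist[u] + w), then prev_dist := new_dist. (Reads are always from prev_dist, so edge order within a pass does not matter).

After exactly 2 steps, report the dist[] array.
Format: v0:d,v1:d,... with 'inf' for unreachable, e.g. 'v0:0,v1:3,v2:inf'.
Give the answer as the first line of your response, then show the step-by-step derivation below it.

v0:17,v1:inf,v2:32,v3:0,v4:inf,v5:14

step 1: dist = v0:inf,v1:inf,v2:inf,v3:0,v4:inf,v5:14
step 2: dist = v0:17,v1:inf,v2:32,v3:0,v4:inf,v5:14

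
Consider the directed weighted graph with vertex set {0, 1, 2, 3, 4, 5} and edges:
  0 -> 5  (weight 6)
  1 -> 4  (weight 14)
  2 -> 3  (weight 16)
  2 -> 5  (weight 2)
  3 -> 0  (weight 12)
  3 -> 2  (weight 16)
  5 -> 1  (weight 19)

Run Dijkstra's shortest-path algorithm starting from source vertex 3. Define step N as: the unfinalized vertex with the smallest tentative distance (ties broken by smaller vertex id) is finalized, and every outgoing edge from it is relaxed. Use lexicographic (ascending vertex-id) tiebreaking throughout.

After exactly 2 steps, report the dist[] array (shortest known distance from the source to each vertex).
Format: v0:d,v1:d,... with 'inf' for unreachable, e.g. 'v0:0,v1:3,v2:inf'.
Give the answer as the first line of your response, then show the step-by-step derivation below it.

v0:12,v1:inf,v2:16,v3:0,v4:inf,v5:18

step 1: dist = v0:12,v1:inf,v2:16,v3:0,v4:inf,v5:inf
step 2: dist = v0:12,v1:inf,v2:16,v3:0,v4:inf,v5:18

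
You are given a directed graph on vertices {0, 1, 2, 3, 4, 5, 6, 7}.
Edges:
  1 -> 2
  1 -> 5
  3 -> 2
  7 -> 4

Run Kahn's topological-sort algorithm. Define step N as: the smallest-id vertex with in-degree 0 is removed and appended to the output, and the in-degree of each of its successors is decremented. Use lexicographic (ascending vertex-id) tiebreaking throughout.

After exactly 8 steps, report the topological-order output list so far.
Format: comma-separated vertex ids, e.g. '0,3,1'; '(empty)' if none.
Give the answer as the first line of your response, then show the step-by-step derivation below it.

0,1,3,2,5,6,7,4

step 1: output 0; order=[0]; indeg=(0,0,2,0,1,1,0,0)
step 2: output 1; order=[0,1]; indeg=(0,0,1,0,1,0,0,0)
step 3: output 3; order=[0,1,3]; indeg=(0,0,0,0,1,0,0,0)
step 4: output 2; order=[0,1,3,2]; indeg=(0,0,0,0,1,0,0,0)
step 5: output 5; order=[0,1,3,2,5]; indeg=(0,0,0,0,1,0,0,0)
step 6: output 6; order=[0,1,3,2,5,6]; indeg=(0,0,0,0,1,0,0,0)
step 7: output 7; order=[0,1,3,2,5,6,7]; indeg=(0,0,0,0,0,0,0,0)
step 8: output 4; order=[0,1,3,2,5,6,7,4]; indeg=(0,0,0,0,0,0,0,0)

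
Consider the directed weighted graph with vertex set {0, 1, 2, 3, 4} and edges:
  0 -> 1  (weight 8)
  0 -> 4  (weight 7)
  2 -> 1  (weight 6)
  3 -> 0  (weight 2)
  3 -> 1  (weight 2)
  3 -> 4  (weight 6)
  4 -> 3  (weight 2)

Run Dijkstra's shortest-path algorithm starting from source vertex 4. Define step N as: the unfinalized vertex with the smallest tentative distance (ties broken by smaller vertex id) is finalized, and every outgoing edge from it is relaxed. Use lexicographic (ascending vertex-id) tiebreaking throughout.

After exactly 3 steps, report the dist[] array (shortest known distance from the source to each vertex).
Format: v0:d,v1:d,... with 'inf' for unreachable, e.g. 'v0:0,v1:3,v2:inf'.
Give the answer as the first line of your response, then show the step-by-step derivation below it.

v0:4,v1:4,v2:inf,v3:2,v4:0

step 1: dist = v0:inf,v1:inf,v2:inf,v3:2,v4:0
step 2: dist = v0:4,v1:4,v2:inf,v3:2,v4:0
step 3: dist = v0:4,v1:4,v2:inf,v3:2,v4:0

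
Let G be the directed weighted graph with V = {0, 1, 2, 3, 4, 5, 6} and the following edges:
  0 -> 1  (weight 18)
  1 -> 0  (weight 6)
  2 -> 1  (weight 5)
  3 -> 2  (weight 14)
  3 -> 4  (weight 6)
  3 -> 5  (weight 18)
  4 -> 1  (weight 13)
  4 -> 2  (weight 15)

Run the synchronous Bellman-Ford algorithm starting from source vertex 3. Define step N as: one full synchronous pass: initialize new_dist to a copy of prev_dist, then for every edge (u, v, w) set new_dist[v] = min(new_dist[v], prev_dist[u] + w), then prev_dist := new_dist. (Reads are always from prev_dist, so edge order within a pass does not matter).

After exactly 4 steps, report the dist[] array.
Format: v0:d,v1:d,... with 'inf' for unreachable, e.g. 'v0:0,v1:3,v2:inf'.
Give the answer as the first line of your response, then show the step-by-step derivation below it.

v0:25,v1:19,v2:14,v3:0,v4:6,v5:18,v6:inf

step 1: dist = v0:inf,v1:inf,v2:14,v3:0,v4:6,v5:18,v6:inf
step 2: dist = v0:inf,v1:19,v2:14,v3:0,v4:6,v5:18,v6:inf
step 3: dist = v0:25,v1:19,v2:14,v3:0,v4:6,v5:18,v6:inf
step 4: dist = v0:25,v1:19,v2:14,v3:0,v4:6,v5:18,v6:inf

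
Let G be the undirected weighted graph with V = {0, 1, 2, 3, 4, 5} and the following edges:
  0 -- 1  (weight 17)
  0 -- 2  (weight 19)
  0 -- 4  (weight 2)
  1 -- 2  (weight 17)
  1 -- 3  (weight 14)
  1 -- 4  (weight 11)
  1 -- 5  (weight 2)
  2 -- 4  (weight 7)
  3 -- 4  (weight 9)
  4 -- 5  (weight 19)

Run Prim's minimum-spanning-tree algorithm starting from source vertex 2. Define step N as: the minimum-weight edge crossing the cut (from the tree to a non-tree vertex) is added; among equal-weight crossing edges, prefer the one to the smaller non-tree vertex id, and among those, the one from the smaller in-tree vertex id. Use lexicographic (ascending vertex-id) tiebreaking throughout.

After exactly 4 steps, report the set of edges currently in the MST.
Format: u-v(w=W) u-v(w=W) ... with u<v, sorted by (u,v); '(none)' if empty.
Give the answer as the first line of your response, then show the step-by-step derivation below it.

0-4(w=2) 1-4(w=11) 2-4(w=7) 3-4(w=9)

step 1: add edge 2-4 (w=7); MST = {2-4(w=7)}
step 2: add edge 0-4 (w=2); MST = {0-4(w=2) 2-4(w=7)}
step 3: add edge 3-4 (w=9); MST = {0-4(w=2) 2-4(w=7) 3-4(w=9)}
step 4: add edge 1-4 (w=11); MST = {0-4(w=2) 1-4(w=11) 2-4(w=7) 3-4(w=9)}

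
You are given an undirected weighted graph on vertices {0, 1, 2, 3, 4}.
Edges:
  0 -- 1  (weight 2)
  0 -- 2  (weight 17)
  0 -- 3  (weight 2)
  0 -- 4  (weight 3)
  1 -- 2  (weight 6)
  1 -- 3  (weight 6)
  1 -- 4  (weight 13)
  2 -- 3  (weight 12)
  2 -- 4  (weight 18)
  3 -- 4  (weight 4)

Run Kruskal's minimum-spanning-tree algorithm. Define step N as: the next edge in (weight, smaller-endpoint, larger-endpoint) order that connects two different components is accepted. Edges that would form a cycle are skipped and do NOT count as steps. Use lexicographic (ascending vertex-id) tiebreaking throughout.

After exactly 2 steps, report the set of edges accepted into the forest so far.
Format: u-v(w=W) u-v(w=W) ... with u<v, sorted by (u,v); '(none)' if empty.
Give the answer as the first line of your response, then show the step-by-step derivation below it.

0-1(w=2) 0-3(w=2)

step 1: add edge 0-1 (w=2); MST = {0-1(w=2)}
step 2: add edge 0-3 (w=2); MST = {0-1(w=2) 0-3(w=2)}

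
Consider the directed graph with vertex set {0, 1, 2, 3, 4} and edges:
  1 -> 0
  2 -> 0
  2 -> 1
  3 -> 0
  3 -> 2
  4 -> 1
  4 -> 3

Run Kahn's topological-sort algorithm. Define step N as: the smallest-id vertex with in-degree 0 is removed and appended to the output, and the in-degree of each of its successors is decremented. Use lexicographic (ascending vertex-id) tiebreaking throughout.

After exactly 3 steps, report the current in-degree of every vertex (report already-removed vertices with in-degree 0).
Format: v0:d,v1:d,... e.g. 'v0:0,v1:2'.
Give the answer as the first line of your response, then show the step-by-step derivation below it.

v0:1,v1:0,v2:0,v3:0,v4:0

step 1: output 4; order=[4]; indeg=(3,1,1,0,0)
step 2: output 3; order=[4,3]; indeg=(2,1,0,0,0)
step 3: output 2; order=[4,3,2]; indeg=(1,0,0,0,0)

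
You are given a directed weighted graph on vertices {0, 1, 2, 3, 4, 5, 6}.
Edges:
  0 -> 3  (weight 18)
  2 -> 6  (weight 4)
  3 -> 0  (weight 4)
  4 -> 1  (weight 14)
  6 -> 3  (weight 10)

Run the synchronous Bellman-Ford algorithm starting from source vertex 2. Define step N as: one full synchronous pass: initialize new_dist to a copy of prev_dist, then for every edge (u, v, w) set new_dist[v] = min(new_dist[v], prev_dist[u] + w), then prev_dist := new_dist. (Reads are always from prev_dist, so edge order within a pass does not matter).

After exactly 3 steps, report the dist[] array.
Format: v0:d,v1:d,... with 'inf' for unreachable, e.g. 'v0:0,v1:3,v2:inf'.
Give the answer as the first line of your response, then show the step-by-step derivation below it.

v0:18,v1:inf,v2:0,v3:14,v4:inf,v5:inf,v6:4

step 1: dist = v0:inf,v1:inf,v2:0,v3:inf,v4:inf,v5:inf,v6:4
step 2: dist = v0:inf,v1:inf,v2:0,v3:14,v4:inf,v5:inf,v6:4
step 3: dist = v0:18,v1:inf,v2:0,v3:14,v4:inf,v5:inf,v6:4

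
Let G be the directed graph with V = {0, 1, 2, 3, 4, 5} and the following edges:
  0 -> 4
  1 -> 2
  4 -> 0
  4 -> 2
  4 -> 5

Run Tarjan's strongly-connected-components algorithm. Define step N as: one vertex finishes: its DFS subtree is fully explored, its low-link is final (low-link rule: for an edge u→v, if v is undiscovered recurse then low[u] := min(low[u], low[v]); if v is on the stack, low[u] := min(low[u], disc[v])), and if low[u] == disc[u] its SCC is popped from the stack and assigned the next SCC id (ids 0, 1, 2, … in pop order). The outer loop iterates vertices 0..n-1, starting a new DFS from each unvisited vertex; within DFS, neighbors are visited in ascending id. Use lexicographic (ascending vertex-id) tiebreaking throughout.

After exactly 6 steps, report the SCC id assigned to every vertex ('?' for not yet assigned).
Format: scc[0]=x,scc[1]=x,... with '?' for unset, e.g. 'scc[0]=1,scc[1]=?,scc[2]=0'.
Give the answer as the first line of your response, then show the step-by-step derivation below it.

scc[0]=2,scc[1]=3,scc[2]=0,scc[3]=4,scc[4]=2,scc[5]=1

step 1: low=(low[0]=0,low[1]=?,low[2]=2,low[3]=?,low[4]=0,low[5]=?); scc=(scc[0]=?,scc[1]=?,scc[2]=0,scc[3]=?,scc[4]=?,scc[5]=?)
step 2: low=(low[0]=0,low[1]=?,low[2]=2,low[3]=?,low[4]=0,low[5]=3); scc=(scc[0]=?,scc[1]=?,scc[2]=0,scc[3]=?,scc[4]=?,scc[5]=1)
step 3: low=(low[0]=0,low[1]=?,low[2]=2,low[3]=?,low[4]=0,low[5]=3); scc=(scc[0]=?,scc[1]=?,scc[2]=0,scc[3]=?,scc[4]=?,scc[5]=1)
step 4: low=(low[0]=0,low[1]=?,low[2]=2,low[3]=?,low[4]=0,low[5]=3); scc=(scc[0]=2,scc[1]=?,scc[2]=0,scc[3]=?,scc[4]=2,scc[5]=1)
step 5: low=(low[0]=0,low[1]=4,low[2]=2,low[3]=?,low[4]=0,low[5]=3); scc=(scc[0]=2,scc[1]=3,scc[2]=0,scc[3]=?,scc[4]=2,scc[5]=1)
step 6: low=(low[0]=0,low[1]=4,low[2]=2,low[3]=5,low[4]=0,low[5]=3); scc=(scc[0]=2,scc[1]=3,scc[2]=0,scc[3]=4,scc[4]=2,scc[5]=1)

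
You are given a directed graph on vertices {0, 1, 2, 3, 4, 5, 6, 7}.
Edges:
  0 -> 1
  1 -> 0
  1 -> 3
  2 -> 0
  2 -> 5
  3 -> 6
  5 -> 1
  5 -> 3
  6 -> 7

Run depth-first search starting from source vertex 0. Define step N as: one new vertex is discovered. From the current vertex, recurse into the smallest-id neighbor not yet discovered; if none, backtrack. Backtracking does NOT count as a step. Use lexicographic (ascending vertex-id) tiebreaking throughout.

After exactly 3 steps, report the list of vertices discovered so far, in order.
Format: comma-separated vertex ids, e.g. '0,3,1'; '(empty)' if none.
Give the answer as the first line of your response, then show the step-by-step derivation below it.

0,1,3

step 1: discover 0; path=0; order=0
step 2: discover 1; path=0>1; order=0,1
step 3: discover 3; path=0>1>3; order=0,1,3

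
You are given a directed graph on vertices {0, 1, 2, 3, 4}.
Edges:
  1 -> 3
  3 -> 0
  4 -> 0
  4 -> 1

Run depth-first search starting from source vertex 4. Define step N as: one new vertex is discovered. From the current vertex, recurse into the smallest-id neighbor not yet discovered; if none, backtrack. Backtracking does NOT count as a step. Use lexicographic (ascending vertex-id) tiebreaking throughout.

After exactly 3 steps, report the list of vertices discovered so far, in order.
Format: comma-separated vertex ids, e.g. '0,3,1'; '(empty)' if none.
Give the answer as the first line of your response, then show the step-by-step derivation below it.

4,0,1

step 1: discover 4; path=4; order=4
step 2: discover 0; path=4>0; order=4,0
step 3: discover 1; path=4>1; order=4,0,1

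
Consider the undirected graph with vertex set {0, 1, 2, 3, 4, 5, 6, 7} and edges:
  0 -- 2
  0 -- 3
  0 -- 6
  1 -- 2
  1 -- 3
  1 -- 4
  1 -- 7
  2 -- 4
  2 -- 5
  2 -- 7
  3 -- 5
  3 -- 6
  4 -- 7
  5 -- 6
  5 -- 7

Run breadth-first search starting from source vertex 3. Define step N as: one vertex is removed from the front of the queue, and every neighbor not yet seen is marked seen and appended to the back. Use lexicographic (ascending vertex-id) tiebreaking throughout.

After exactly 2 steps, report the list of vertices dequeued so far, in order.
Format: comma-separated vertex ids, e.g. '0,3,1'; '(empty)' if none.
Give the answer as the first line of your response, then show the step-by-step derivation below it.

3,0

step 1: dequeue 3; queue=[0,1,5,6]; order=3
step 2: dequeue 0; queue=[1,5,6,2]; order=3,0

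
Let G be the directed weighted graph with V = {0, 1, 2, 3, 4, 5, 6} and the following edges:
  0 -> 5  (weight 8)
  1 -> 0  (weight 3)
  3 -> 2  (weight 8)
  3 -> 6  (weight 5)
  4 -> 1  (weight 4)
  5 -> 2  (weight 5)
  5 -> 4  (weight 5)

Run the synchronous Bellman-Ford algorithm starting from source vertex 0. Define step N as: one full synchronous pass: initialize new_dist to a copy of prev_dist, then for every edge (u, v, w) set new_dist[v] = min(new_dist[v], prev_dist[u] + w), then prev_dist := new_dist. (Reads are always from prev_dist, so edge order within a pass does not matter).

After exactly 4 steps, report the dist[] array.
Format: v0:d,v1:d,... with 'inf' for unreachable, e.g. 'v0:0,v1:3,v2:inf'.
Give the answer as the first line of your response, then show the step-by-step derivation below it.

v0:0,v1:17,v2:13,v3:inf,v4:13,v5:8,v6:inf

step 1: dist = v0:0,v1:inf,v2:inf,v3:inf,v4:inf,v5:8,v6:inf
step 2: dist = v0:0,v1:inf,v2:13,v3:inf,v4:13,v5:8,v6:inf
step 3: dist = v0:0,v1:17,v2:13,v3:inf,v4:13,v5:8,v6:inf
step 4: dist = v0:0,v1:17,v2:13,v3:inf,v4:13,v5:8,v6:inf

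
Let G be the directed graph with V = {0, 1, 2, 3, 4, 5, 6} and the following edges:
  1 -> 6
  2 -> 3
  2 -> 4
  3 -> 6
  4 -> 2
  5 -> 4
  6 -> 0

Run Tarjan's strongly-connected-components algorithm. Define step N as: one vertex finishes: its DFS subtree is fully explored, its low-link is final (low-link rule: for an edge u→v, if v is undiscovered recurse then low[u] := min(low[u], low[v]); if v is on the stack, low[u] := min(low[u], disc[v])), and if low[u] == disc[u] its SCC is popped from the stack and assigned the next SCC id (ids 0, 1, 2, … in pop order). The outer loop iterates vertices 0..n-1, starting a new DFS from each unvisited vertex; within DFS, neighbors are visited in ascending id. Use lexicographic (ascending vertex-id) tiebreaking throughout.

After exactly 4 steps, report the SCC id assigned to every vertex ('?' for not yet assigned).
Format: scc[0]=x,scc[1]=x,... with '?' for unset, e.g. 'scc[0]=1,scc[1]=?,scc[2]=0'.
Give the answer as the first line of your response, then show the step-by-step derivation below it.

scc[0]=0,scc[1]=2,scc[2]=?,scc[3]=3,scc[4]=?,scc[5]=?,scc[6]=1

step 1: low=(low[0]=0,low[1]=?,low[2]=?,low[3]=?,low[4]=?,low[5]=?,low[6]=?); scc=(scc[0]=0,scc[1]=?,scc[2]=?,scc[3]=?,scc[4]=?,scc[5]=?,scc[6]=?)
step 2: low=(low[0]=0,low[1]=1,low[2]=?,low[3]=?,low[4]=?,low[5]=?,low[6]=2); scc=(scc[0]=0,scc[1]=?,scc[2]=?,scc[3]=?,scc[4]=?,scc[5]=?,scc[6]=1)
step 3: low=(low[0]=0,low[1]=1,low[2]=?,low[3]=?,low[4]=?,low[5]=?,low[6]=2); scc=(scc[0]=0,scc[1]=2,scc[2]=?,scc[3]=?,scc[4]=?,scc[5]=?,scc[6]=1)
step 4: low=(low[0]=0,low[1]=1,low[2]=3,low[3]=4,low[4]=?,low[5]=?,low[6]=2); scc=(scc[0]=0,scc[1]=2,scc[2]=?,scc[3]=3,scc[4]=?,scc[5]=?,scc[6]=1)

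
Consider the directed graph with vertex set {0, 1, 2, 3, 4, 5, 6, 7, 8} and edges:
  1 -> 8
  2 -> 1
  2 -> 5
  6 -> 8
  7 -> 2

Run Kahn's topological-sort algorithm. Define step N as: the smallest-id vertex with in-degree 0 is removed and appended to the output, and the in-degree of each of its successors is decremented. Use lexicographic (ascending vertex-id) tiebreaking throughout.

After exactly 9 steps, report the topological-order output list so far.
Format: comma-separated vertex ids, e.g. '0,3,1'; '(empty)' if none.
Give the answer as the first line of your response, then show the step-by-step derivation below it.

0,3,4,6,7,2,1,5,8

step 1: output 0; order=[0]; indeg=(0,1,1,0,0,1,0,0,2)
step 2: output 3; order=[0,3]; indeg=(0,1,1,0,0,1,0,0,2)
step 3: output 4; order=[0,3,4]; indeg=(0,1,1,0,0,1,0,0,2)
step 4: output 6; order=[0,3,4,6]; indeg=(0,1,1,0,0,1,0,0,1)
step 5: output 7; order=[0,3,4,6,7]; indeg=(0,1,0,0,0,1,0,0,1)
step 6: output 2; order=[0,3,4,6,7,2]; indeg=(0,0,0,0,0,0,0,0,1)
step 7: output 1; order=[0,3,4,6,7,2,1]; indeg=(0,0,0,0,0,0,0,0,0)
step 8: output 5; order=[0,3,4,6,7,2,1,5]; indeg=(0,0,0,0,0,0,0,0,0)
step 9: output 8; order=[0,3,4,6,7,2,1,5,8]; indeg=(0,0,0,0,0,0,0,0,0)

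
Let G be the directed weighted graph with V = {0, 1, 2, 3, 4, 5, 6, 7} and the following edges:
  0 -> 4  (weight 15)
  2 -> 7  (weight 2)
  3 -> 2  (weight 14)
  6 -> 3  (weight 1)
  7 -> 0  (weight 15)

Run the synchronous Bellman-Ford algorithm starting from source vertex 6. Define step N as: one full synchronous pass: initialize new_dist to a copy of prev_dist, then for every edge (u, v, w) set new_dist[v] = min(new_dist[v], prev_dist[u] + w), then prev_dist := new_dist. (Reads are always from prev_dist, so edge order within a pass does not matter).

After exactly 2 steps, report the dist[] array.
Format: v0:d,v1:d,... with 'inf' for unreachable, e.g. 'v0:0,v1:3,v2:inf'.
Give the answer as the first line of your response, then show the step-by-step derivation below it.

v0:inf,v1:inf,v2:15,v3:1,v4:inf,v5:inf,v6:0,v7:inf

step 1: dist = v0:inf,v1:inf,v2:inf,v3:1,v4:inf,v5:inf,v6:0,v7:inf
step 2: dist = v0:inf,v1:inf,v2:15,v3:1,v4:inf,v5:inf,v6:0,v7:inf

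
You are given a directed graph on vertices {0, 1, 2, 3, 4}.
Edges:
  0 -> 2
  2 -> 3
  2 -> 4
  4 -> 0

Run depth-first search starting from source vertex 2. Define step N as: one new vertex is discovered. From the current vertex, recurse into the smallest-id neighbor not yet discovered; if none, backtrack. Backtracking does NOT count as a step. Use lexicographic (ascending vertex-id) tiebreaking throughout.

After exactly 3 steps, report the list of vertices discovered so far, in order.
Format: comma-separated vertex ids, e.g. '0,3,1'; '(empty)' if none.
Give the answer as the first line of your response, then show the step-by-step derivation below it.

2,3,4

step 1: discover 2; path=2; order=2
step 2: discover 3; path=2>3; order=2,3
step 3: discover 4; path=2>4; order=2,3,4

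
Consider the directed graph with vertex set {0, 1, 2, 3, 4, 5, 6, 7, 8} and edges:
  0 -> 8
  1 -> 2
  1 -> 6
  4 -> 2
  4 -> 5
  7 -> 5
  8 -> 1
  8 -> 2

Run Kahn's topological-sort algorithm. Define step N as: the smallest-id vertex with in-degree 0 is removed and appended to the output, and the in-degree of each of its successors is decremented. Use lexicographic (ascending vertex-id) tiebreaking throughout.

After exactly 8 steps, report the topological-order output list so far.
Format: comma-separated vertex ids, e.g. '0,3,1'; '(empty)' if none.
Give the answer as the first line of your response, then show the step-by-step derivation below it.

0,3,4,7,5,8,1,2

step 1: output 0; order=[0]; indeg=(0,1,3,0,0,2,1,0,0)
step 2: output 3; order=[0,3]; indeg=(0,1,3,0,0,2,1,0,0)
step 3: output 4; order=[0,3,4]; indeg=(0,1,2,0,0,1,1,0,0)
step 4: output 7; order=[0,3,4,7]; indeg=(0,1,2,0,0,0,1,0,0)
step 5: output 5; order=[0,3,4,7,5]; indeg=(0,1,2,0,0,0,1,0,0)
step 6: output 8; order=[0,3,4,7,5,8]; indeg=(0,0,1,0,0,0,1,0,0)
step 7: output 1; order=[0,3,4,7,5,8,1]; indeg=(0,0,0,0,0,0,0,0,0)
step 8: output 2; order=[0,3,4,7,5,8,1,2]; indeg=(0,0,0,0,0,0,0,0,0)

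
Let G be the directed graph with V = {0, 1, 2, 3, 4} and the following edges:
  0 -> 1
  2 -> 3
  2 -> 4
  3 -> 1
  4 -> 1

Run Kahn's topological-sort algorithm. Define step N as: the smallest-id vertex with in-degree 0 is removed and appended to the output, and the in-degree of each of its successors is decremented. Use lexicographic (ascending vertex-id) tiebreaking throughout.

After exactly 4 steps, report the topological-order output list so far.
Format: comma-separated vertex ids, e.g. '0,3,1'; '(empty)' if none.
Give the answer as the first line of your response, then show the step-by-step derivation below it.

0,2,3,4

step 1: output 0; order=[0]; indeg=(0,2,0,1,1)
step 2: output 2; order=[0,2]; indeg=(0,2,0,0,0)
step 3: output 3; order=[0,2,3]; indeg=(0,1,0,0,0)
step 4: output 4; order=[0,2,3,4]; indeg=(0,0,0,0,0)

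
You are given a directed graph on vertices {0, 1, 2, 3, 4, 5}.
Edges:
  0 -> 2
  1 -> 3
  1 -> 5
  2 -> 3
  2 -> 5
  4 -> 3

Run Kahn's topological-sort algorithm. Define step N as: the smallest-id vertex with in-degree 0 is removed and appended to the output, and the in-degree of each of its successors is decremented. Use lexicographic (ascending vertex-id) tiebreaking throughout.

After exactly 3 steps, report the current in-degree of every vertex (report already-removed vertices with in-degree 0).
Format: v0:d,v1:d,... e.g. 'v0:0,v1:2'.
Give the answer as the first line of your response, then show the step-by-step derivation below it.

v0:0,v1:0,v2:0,v3:1,v4:0,v5:0

step 1: output 0; order=[0]; indeg=(0,0,0,3,0,2)
step 2: output 1; order=[0,1]; indeg=(0,0,0,2,0,1)
step 3: output 2; order=[0,1,2]; indeg=(0,0,0,1,0,0)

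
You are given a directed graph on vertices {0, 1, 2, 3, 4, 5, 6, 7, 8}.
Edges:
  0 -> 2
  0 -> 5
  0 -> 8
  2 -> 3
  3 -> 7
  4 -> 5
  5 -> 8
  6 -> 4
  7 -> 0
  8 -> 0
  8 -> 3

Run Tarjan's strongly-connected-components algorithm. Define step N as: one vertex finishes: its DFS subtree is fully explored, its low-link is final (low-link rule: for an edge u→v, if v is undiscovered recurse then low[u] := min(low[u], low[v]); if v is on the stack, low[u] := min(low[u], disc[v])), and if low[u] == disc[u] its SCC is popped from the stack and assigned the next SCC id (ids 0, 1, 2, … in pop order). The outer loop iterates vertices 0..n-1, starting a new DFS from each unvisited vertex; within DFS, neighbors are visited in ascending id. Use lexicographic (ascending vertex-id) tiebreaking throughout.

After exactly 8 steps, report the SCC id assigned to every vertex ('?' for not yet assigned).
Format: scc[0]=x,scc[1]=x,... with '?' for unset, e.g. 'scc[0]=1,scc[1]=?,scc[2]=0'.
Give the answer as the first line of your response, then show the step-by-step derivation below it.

scc[0]=0,scc[1]=1,scc[2]=0,scc[3]=0,scc[4]=2,scc[5]=0,scc[6]=?,scc[7]=0,scc[8]=0

step 1: low=(low[0]=0,low[1]=?,low[2]=1,low[3]=2,low[4]=?,low[5]=?,low[6]=?,low[7]=0,low[8]=?); scc=(scc[0]=?,scc[1]=?,scc[2]=?,scc[3]=?,scc[4]=?,scc[5]=?,scc[6]=?,scc[7]=?,scc[8]=?)
step 2: low=(low[0]=0,low[1]=?,low[2]=1,low[3]=0,low[4]=?,low[5]=?,low[6]=?,low[7]=0,low[8]=?); scc=(scc[0]=?,scc[1]=?,scc[2]=?,scc[3]=?,scc[4]=?,scc[5]=?,scc[6]=?,scc[7]=?,scc[8]=?)
step 3: low=(low[0]=0,low[1]=?,low[2]=0,low[3]=0,low[4]=?,low[5]=?,low[6]=?,low[7]=0,low[8]=?); scc=(scc[0]=?,scc[1]=?,scc[2]=?,scc[3]=?,scc[4]=?,scc[5]=?,scc[6]=?,scc[7]=?,scc[8]=?)
step 4: low=(low[0]=0,low[1]=?,low[2]=0,low[3]=0,low[4]=?,low[5]=4,low[6]=?,low[7]=0,low[8]=0); scc=(scc[0]=?,scc[1]=?,scc[2]=?,scc[3]=?,scc[4]=?,scc[5]=?,scc[6]=?,scc[7]=?,scc[8]=?)
step 5: low=(low[0]=0,low[1]=?,low[2]=0,low[3]=0,low[4]=?,low[5]=0,low[6]=?,low[7]=0,low[8]=0); scc=(scc[0]=?,scc[1]=?,scc[2]=?,scc[3]=?,scc[4]=?,scc[5]=?,scc[6]=?,scc[7]=?,scc[8]=?)
step 6: low=(low[0]=0,low[1]=?,low[2]=0,low[3]=0,low[4]=?,low[5]=0,low[6]=?,low[7]=0,low[8]=0); scc=(scc[0]=0,scc[1]=?,scc[2]=0,scc[3]=0,scc[4]=?,scc[5]=0,scc[6]=?,scc[7]=0,scc[8]=0)
step 7: low=(low[0]=0,low[1]=6,low[2]=0,low[3]=0,low[4]=?,low[5]=0,low[6]=?,low[7]=0,low[8]=0); scc=(scc[0]=0,scc[1]=1,scc[2]=0,scc[3]=0,scc[4]=?,scc[5]=0,scc[6]=?,scc[7]=0,scc[8]=0)
step 8: low=(low[0]=0,low[1]=6,low[2]=0,low[3]=0,low[4]=7,low[5]=0,low[6]=?,low[7]=0,low[8]=0); scc=(scc[0]=0,scc[1]=1,scc[2]=0,scc[3]=0,scc[4]=2,scc[5]=0,scc[6]=?,scc[7]=0,scc[8]=0)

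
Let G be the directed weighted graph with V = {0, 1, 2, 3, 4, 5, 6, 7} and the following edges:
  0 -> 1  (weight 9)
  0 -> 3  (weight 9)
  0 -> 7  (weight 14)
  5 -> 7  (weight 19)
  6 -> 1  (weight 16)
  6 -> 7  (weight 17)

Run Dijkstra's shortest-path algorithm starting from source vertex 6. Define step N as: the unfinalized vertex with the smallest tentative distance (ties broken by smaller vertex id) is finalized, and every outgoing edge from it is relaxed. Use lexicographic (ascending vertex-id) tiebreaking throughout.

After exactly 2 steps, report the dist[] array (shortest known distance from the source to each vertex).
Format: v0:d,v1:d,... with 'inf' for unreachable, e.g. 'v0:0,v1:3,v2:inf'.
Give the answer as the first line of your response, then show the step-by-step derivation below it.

v0:inf,v1:16,v2:inf,v3:inf,v4:inf,v5:inf,v6:0,v7:17

step 1: dist = v0:inf,v1:16,v2:inf,v3:inf,v4:inf,v5:inf,v6:0,v7:17
step 2: dist = v0:inf,v1:16,v2:inf,v3:inf,v4:inf,v5:inf,v6:0,v7:17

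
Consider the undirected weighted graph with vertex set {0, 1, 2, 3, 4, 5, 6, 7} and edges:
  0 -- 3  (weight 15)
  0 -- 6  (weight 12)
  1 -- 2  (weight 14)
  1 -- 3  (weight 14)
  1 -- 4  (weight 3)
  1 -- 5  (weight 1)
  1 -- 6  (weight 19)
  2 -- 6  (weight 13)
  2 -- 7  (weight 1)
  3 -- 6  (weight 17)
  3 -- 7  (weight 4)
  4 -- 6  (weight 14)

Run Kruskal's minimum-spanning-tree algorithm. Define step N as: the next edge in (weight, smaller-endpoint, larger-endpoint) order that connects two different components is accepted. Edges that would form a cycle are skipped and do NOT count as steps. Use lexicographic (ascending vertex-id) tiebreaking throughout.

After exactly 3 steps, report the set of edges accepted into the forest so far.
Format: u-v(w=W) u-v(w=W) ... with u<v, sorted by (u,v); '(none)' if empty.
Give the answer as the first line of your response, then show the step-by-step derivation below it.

1-4(w=3) 1-5(w=1) 2-7(w=1)

step 1: add edge 1-5 (w=1); MST = {1-5(w=1)}
step 2: add edge 2-7 (w=1); MST = {1-5(w=1) 2-7(w=1)}
step 3: add edge 1-4 (w=3); MST = {1-4(w=3) 1-5(w=1) 2-7(w=1)}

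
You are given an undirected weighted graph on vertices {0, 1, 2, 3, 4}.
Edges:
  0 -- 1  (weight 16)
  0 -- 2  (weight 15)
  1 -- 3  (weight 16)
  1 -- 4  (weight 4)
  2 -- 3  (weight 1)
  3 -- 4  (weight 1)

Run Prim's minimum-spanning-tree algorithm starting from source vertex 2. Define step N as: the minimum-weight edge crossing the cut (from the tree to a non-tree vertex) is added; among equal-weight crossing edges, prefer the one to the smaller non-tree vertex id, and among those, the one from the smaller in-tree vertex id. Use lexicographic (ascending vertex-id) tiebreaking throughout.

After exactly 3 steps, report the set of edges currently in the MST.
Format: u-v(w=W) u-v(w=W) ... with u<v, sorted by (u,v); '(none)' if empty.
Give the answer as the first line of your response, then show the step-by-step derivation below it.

1-4(w=4) 2-3(w=1) 3-4(w=1)

step 1: add edge 2-3 (w=1); MST = {2-3(w=1)}
step 2: add edge 3-4 (w=1); MST = {2-3(w=1) 3-4(w=1)}
step 3: add edge 1-4 (w=4); MST = {1-4(w=4) 2-3(w=1) 3-4(w=1)}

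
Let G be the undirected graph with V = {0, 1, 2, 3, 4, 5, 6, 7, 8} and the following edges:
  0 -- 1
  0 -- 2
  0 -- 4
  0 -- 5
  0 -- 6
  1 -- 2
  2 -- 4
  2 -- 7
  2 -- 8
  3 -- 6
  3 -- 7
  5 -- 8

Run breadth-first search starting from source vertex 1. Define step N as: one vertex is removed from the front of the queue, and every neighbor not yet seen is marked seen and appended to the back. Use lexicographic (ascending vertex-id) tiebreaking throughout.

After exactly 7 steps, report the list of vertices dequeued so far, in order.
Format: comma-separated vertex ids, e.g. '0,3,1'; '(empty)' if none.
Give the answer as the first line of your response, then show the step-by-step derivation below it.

1,0,2,4,5,6,7

step 1: dequeue 1; queue=[0,2]; order=1
step 2: dequeue 0; queue=[2,4,5,6]; order=1,0
step 3: dequeue 2; queue=[4,5,6,7,8]; order=1,0,2
step 4: dequeue 4; queue=[5,6,7,8]; order=1,0,2,4
step 5: dequeue 5; queue=[6,7,8]; order=1,0,2,4,5
step 6: dequeue 6; queue=[7,8,3]; order=1,0,2,4,5,6
step 7: dequeue 7; queue=[8,3]; order=1,0,2,4,5,6,7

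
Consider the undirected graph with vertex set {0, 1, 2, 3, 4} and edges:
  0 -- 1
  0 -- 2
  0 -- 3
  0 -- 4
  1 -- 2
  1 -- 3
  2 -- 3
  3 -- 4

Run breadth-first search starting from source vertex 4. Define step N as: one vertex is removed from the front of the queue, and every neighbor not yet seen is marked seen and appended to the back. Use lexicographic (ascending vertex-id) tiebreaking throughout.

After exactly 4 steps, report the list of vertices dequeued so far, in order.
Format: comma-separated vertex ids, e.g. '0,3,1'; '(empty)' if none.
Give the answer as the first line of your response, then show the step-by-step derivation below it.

4,0,3,1

step 1: dequeue 4; queue=[0,3]; order=4
step 2: dequeue 0; queue=[3,1,2]; order=4,0
step 3: dequeue 3; queue=[1,2]; order=4,0,3
step 4: dequeue 1; queue=[2]; order=4,0,3,1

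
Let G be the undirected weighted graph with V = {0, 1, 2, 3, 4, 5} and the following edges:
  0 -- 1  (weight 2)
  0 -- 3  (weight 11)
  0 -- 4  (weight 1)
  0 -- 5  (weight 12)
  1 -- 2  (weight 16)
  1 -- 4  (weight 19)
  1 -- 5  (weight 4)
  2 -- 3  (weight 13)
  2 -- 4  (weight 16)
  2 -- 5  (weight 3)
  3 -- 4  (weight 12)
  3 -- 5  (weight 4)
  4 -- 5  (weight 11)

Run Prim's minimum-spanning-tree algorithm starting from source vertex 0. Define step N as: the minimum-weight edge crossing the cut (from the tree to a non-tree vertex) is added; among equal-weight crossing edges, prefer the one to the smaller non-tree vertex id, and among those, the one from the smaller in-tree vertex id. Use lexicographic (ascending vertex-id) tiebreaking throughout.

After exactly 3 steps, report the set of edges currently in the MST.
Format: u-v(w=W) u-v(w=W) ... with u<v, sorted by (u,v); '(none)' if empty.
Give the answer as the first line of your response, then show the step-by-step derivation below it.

0-1(w=2) 0-4(w=1) 1-5(w=4)

step 1: add edge 0-4 (w=1); MST = {0-4(w=1)}
step 2: add edge 0-1 (w=2); MST = {0-1(w=2) 0-4(w=1)}
step 3: add edge 1-5 (w=4); MST = {0-1(w=2) 0-4(w=1) 1-5(w=4)}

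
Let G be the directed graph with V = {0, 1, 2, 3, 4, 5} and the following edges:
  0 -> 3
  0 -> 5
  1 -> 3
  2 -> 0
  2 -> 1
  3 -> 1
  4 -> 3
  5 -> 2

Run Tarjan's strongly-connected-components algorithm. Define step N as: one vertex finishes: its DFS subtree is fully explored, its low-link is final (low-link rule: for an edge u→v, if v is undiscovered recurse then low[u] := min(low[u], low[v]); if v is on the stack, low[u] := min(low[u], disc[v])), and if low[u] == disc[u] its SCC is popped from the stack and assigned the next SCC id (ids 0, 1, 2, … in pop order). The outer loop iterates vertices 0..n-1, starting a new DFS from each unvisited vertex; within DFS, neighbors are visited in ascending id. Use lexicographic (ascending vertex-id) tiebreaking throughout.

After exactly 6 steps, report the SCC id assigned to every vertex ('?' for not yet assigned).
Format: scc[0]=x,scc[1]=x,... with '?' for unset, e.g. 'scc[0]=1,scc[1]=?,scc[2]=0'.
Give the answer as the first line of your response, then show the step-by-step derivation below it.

scc[0]=1,scc[1]=0,scc[2]=1,scc[3]=0,scc[4]=2,scc[5]=1

step 1: low=(low[0]=0,low[1]=1,low[2]=?,low[3]=1,low[4]=?,low[5]=?); scc=(scc[0]=?,scc[1]=?,scc[2]=?,scc[3]=?,scc[4]=?,scc[5]=?)
step 2: low=(low[0]=0,low[1]=1,low[2]=?,low[3]=1,low[4]=?,low[5]=?); scc=(scc[0]=?,scc[1]=0,scc[2]=?,scc[3]=0,scc[4]=?,scc[5]=?)
step 3: low=(low[0]=0,low[1]=1,low[2]=0,low[3]=1,low[4]=?,low[5]=3); scc=(scc[0]=?,scc[1]=0,scc[2]=?,scc[3]=0,scc[4]=?,scc[5]=?)
step 4: low=(low[0]=0,low[1]=1,low[2]=0,low[3]=1,low[4]=?,low[5]=0); scc=(scc[0]=?,scc[1]=0,scc[2]=?,scc[3]=0,scc[4]=?,scc[5]=?)
step 5: low=(low[0]=0,low[1]=1,low[2]=0,low[3]=1,low[4]=?,low[5]=0); scc=(scc[0]=1,scc[1]=0,scc[2]=1,scc[3]=0,scc[4]=?,scc[5]=1)
step 6: low=(low[0]=0,low[1]=1,low[2]=0,low[3]=1,low[4]=5,low[5]=0); scc=(scc[0]=1,scc[1]=0,scc[2]=1,scc[3]=0,scc[4]=2,scc[5]=1)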